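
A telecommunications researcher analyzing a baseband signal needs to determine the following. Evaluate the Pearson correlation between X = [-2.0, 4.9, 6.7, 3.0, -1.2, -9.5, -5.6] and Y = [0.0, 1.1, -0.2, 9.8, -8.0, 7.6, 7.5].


Pearson correlation coefficient (population):
r = cov(X,Y) / (std(X) * std(Y))
Mean X = -0.5286, Mean Y = 2.5429
Cov(X,Y) = -8.820204
Std(X) = 5.385089, Std(Y) = 5.732578
r = -0.2857

-0.2857


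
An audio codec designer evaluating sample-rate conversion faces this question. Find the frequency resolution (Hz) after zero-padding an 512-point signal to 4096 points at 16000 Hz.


Frequency resolution after zero-padding:
N_padded = 512 * 8 = 4096
df = fs / N_padded
   = 16000 / 4096
   = 3.9062 Hz

3.9062 Hz


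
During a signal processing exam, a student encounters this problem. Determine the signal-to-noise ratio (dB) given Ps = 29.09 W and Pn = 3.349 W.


SNR in decibels:
SNR = 10 * log10(Ps / Pn)
    = 10 * log10(29.09 / 3.349)
    = 10 * log10(8.6862)
    = 10 * 0.9388
    = 9.39 dB

9.39 dB


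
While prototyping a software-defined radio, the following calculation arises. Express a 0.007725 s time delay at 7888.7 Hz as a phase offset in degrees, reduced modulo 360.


Phase shift from frequency and time delay:
phi = 360 * f * t_delay
    = 360 * 7888.7 * 0.007725
    = 21938.47 degrees
    mod 360 = 338.47 degrees

338.47 degrees


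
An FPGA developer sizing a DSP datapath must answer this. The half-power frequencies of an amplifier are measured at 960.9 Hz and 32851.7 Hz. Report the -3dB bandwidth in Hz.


Bandwidth is the difference of -3dB frequencies:
BW = f_high - f_low
   = 32851.7 - 960.9
   = 31890.8 Hz

31890.8 Hz


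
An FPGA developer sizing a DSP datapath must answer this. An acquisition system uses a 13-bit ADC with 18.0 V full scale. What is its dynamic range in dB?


Dynamic range from full-scale to LSB:
V_min = V_max / 2^bits = 18.0 / 2^13
DR = 20 * log10(V_max / V_min)
   = 20 * log10(2^13)
   = 20 * 13 * log10(2)
   = 78.27 dB

78.27 dB


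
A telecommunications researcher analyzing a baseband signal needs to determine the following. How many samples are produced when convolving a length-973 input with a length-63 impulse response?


Linear convolution output length:
L = N + M - 1
  = 973 + 63 - 1
  = 1035 samples

1035


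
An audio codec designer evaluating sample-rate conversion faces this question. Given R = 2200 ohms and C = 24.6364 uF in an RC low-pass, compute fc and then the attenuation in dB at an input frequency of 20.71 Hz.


Step 1 — cutoff frequency:
fc = 1 / (2*pi*R*C)
C = 24.6364 uF = 2.46364e-05 F
fc = 1 / (2*pi*2200*2.46364e-05)
   = 2.93643 Hz

Step 2 — magnitude at f = 20.71 Hz:
|H(f)| = 1 / sqrt(1 + (f/fc)^2)
f/fc = 20.71 / 2.93643 = 7.052782
|H| = 1 / sqrt(1 + 49.741734) = 0.1403839
|H|_dB = 20*log10(0.1403839) = -17.05 dB

fc = 2.93643 Hz; |H(20.71 Hz)| = -17.05 dB


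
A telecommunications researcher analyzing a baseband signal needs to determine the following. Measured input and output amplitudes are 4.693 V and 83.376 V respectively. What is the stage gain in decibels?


Voltage gain in dB:
G = 20 * log10(Vout / Vin)
  = 20 * log10(83.376 / 4.693)
  = 20 * log10(17.766035)
  = 20 * 1.249591
  = 24.99 dB

24.99 dB


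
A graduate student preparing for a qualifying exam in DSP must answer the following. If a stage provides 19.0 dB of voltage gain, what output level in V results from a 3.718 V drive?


Output voltage from dB gain:
V_out = V_in * 10^(gain_dB / 20)
      = 3.718 * 10^(19.0 / 20)
      = 3.718 * 8.912509
      = 33.1367 V

33.1367 V


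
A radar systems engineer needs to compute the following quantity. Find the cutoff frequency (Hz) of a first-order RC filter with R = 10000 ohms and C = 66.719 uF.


Cutoff frequency of a first-order RC filter:
fc = 1 / (2 * pi * R * C)
C = 66.719 uF = 6.6719e-05 F
fc = 1 / (2 * pi * 10000 * 6.6719e-05)
   = 1 / 4.1920784050971
   = 0.238545 Hz

0.238545 Hz


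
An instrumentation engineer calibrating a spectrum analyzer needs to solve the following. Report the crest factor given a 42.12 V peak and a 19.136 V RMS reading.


Crest factor is the ratio of peak to RMS:
CF = V_peak / V_rms
   = 42.12 / 19.136
   = 2.2011

2.2011


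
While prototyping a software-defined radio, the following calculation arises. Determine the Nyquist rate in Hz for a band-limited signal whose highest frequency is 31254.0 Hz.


The Nyquist rate is twice the maximum frequency component.
fs_min = 2 * fmax
      = 2 * 31254.0
      = 62508.0 Hz

62508.0


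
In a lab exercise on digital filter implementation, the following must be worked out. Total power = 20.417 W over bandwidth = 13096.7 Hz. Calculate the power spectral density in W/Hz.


Power spectral density:
PSD = P / BW
    = 20.417 / 13096.7
    = 0.00155894 W/Hz

0.00155894 W/Hz


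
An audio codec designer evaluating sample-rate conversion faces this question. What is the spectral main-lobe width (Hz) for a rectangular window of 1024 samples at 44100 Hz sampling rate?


Main lobe width for a rectangular window:
Width = 2 * fs / N
      = 2 * 44100 / 1024
      = 88200 / 1024
      = 86.133 Hz

86.133 Hz


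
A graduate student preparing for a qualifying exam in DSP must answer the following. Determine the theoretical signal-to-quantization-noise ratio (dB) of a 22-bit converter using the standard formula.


Theoretical SNR for a full-scale sinusoid:
SNR = 6.02 * N + 1.76
    = 6.02 * 22 + 1.76
    = 132.44 + 1.76
    = 134.2 dB

134.2 dB


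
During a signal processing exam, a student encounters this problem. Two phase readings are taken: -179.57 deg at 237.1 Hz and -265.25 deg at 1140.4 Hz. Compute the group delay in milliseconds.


Group delay from phase difference:
tau = -d(phi)/d(omega)
d(phi) = -85.68 deg = -1.495398 rad
d(omega) = 2*pi*(1140.4 - 237.1) = 5675.6013 rad/s
tau = -(-1.495398) / 5675.6013
    = 0.2635 ms

0.2635 ms


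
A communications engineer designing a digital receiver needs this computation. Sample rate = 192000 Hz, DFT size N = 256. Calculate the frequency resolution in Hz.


DFT frequency resolution:
df = fs / N
   = 192000 / 256
   = 750.0 Hz

750.0 Hz


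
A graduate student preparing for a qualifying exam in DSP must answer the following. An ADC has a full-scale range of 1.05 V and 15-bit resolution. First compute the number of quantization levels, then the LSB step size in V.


Step 1 — number of quantization levels:
L = 2^N = 2^15 = 32768

Step 2 — LSB step size:
delta = Vfs / L
      = 1.05 / 32768
      = 3.204e-05 V

Levels = 32768; step size = 3.204e-05 V


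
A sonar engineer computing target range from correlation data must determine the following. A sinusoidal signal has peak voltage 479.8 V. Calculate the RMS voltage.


RMS voltage for a sinusoidal waveform:
V_rms = V_peak / sqrt(2)
      = 479.8 / 1.414214
      = 339.27 V

339.27 V


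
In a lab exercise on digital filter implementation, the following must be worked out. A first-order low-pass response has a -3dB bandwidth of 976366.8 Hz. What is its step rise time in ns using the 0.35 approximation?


Rise time from bandwidth relationship:
tr = 0.35 / BW
   = 0.35 / 976366.8
   = 3.584718366e-07 s
   = 358.4718 ns

358.4718 ns


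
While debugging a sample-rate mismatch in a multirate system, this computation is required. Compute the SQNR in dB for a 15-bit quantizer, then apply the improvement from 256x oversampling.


Step 1 — baseline SQNR at Nyquist:
SQNR_base = 6.02*N + 1.76
          = 6.02*15 + 1.76
          = 92.06 dB

Step 2 — oversampling processing gain:
G = 10*log10(OSR) = 10*log10(256) = 24.08 dB

Step 3 — total:
SQNR_total = 92.06 + 24.08 = 116.14 dB

Base SQNR = 92.06 dB; oversampled SQNR = 116.14 dB


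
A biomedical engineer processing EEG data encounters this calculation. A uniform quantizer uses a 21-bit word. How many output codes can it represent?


Number of quantization levels = 2^N
= 2^21
= 2097152

2097152


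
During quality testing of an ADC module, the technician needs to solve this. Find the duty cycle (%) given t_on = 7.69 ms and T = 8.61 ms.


Duty cycle as a percentage:
DC = (t_on / T) * 100
   = (7.69 / 8.61) * 100
   = 0.893148 * 100
   = 89.31 %

89.31 %


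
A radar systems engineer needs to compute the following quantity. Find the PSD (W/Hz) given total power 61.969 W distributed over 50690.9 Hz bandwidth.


Power spectral density:
PSD = P / BW
    = 61.969 / 50690.9
    = 0.00122249 W/Hz

0.00122249 W/Hz


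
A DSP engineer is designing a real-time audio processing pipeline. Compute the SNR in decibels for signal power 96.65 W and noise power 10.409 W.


SNR in decibels:
SNR = 10 * log10(Ps / Pn)
    = 10 * log10(96.65 / 10.409)
    = 10 * log10(9.2852)
    = 10 * 0.9678
    = 9.68 dB

9.68 dB


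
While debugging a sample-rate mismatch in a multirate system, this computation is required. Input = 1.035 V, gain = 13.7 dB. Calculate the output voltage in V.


Output voltage from dB gain:
V_out = V_in * 10^(gain_dB / 20)
      = 1.035 * 10^(13.7 / 20)
      = 1.035 * 4.841724
      = 5.0112 V

5.0112 V


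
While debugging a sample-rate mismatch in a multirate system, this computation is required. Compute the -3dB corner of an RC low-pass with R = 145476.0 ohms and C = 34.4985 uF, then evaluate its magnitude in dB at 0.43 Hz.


Step 1 — cutoff frequency:
fc = 1 / (2*pi*R*C)
C = 34.4985 uF = 3.44985e-05 F
fc = 1 / (2*pi*145476.0*3.44985e-05)
   = 0.0317124 Hz

Step 2 — magnitude at f = 0.43 Hz:
|H(f)| = 1 / sqrt(1 + (f/fc)^2)
f/fc = 0.43 / 0.0317124 = 13.559365
|H| = 1 / sqrt(1 + 183.856379) = 0.07355
|H|_dB = 20*log10(0.07355) = -22.67 dB

fc = 0.0317124 Hz; |H(0.43 Hz)| = -22.67 dB


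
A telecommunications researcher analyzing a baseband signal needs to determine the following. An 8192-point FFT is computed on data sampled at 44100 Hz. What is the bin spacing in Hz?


DFT frequency resolution:
df = fs / N
   = 44100 / 8192
   = 5.3833 Hz

5.3833 Hz


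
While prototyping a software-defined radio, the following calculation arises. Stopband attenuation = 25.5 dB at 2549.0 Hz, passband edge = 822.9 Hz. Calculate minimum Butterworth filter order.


Butterworth filter order formula:
n = log10(10^(A/10) - 1) / (2 * log10(f_stop/f_pass))
10^(25.5/10) - 1 = 353.8134
f_stop/f_pass = 2549.0 / 822.9 = 3.0976
n = 2.5954 -> ceil = 3

3


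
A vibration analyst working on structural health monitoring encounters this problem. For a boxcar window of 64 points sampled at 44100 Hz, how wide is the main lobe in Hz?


Main lobe width for a rectangular window:
Width = 2 * fs / N
      = 2 * 44100 / 64
      = 88200 / 64
      = 1378.125 Hz

1378.125 Hz


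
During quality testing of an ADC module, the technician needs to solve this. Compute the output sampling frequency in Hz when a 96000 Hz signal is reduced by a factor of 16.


Decimation reduces the sample rate:
fs_out = fs_in / M
       = 96000 / 16
       = 6000.0 Hz

6000.0 Hz


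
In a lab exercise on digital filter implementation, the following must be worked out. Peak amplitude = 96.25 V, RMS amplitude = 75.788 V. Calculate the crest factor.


Crest factor is the ratio of peak to RMS:
CF = V_peak / V_rms
   = 96.25 / 75.788
   = 1.27

1.27


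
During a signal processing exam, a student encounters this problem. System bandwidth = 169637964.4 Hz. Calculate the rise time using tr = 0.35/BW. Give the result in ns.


Rise time from bandwidth relationship:
tr = 0.35 / BW
   = 0.35 / 169637964.4
   = 2.063217401e-09 s
   = 2.0632 ns

2.0632 ns


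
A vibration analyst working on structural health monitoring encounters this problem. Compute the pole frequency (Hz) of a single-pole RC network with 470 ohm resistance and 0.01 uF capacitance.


Cutoff frequency of a first-order RC filter:
fc = 1 / (2 * pi * R * C)
C = 0.01 uF = 1e-08 F
fc = 1 / (2 * pi * 470 * 1e-08)
   = 1 / 2.9530970943744e-05
   = 33862.753849 Hz

33862.753849 Hz


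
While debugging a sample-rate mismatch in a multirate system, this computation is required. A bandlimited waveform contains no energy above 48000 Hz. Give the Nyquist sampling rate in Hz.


The Nyquist rate is twice the maximum frequency component.
fs_min = 2 * fmax
      = 2 * 48000
      = 96000 Hz

96000


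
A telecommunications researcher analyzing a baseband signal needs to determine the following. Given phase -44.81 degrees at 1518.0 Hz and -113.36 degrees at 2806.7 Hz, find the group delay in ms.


Group delay from phase difference:
tau = -d(phi)/d(omega)
d(phi) = -68.55 deg = -1.196423 rad
d(omega) = 2*pi*(2806.7 - 1518.0) = 8097.1409 rad/s
tau = -(-1.196423) / 8097.1409
    = 0.1478 ms

0.1478 ms


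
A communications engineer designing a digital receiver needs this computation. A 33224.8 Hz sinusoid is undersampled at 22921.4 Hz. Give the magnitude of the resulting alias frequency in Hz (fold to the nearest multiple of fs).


Compute the nearest integer multiple of fs to the signal:
n = round(33224.8 / 22921.4) = 1
f_alias = |33224.8 - 1 * 22921.4|
        = |33224.8 - 22921.4|
        = 10303.4 Hz

10303.4


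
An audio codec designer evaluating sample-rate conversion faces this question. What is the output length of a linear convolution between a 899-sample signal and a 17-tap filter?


Linear convolution output length:
L = N + M - 1
  = 899 + 17 - 1
  = 915 samples

915


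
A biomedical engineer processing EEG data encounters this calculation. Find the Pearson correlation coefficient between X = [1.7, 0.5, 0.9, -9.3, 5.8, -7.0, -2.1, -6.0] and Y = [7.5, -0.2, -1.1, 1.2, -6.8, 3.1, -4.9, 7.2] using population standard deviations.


Pearson correlation coefficient (population):
r = cov(X,Y) / (std(X) * std(Y))
Mean X = -1.9375, Mean Y = 0.75
Cov(X,Y) = -10.240625
Std(X) = 4.788773, Std(Y) = 4.82364
r = -0.4433

-0.4433


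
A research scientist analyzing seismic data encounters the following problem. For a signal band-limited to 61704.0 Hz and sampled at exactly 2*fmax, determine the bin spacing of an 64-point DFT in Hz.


Step 1 — Nyquist sampling rate:
fs = 2 * fmax = 2 * 61704.0 = 123408.0 Hz

Step 2 — DFT bin spacing:
df = fs / N = 123408.0 / 64 = 1928.25 Hz

1928.25 Hz


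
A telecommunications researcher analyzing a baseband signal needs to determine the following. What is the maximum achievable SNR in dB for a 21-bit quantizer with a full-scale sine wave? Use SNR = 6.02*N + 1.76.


Theoretical SNR for a full-scale sinusoid:
SNR = 6.02 * N + 1.76
    = 6.02 * 21 + 1.76
    = 126.42 + 1.76
    = 128.18 dB

128.18 dB


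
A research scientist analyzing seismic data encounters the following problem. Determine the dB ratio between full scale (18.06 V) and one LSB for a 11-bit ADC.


Dynamic range from full-scale to LSB:
V_min = V_max / 2^bits = 18.06 / 2^11
DR = 20 * log10(V_max / V_min)
   = 20 * log10(2^11)
   = 20 * 11 * log10(2)
   = 66.23 dB

66.23 dB


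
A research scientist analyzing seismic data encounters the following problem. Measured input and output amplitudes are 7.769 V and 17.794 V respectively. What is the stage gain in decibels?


Voltage gain in dB:
G = 20 * log10(Vout / Vin)
  = 20 * log10(17.794 / 7.769)
  = 20 * log10(2.290385)
  = 20 * 0.359908
  = 7.2 dB

7.2 dB


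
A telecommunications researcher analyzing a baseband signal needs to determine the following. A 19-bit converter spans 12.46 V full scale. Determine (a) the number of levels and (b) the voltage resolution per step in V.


Step 1 — number of quantization levels:
L = 2^N = 2^19 = 524288

Step 2 — LSB step size:
delta = Vfs / L
      = 12.46 / 524288
      = 2.377e-05 V

Levels = 524288; step size = 2.377e-05 V


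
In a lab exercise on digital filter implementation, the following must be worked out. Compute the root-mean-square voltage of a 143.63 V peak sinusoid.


RMS voltage for a sinusoidal waveform:
V_rms = V_peak / sqrt(2)
      = 143.63 / 1.414214
      = 101.562 V

101.562 V


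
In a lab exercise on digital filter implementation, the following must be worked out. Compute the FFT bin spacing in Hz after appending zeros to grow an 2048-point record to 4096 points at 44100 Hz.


Frequency resolution after zero-padding:
N_padded = 2048 * 2 = 4096
df = fs / N_padded
   = 44100 / 4096
   = 10.7666 Hz

10.7666 Hz


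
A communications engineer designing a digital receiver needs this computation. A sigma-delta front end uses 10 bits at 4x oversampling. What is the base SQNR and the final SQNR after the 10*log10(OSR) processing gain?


Step 1 — baseline SQNR at Nyquist:
SQNR_base = 6.02*N + 1.76
          = 6.02*10 + 1.76
          = 61.96 dB

Step 2 — oversampling processing gain:
G = 10*log10(OSR) = 10*log10(4) = 6.02 dB

Step 3 — total:
SQNR_total = 61.96 + 6.02 = 67.98 dB

Base SQNR = 61.96 dB; oversampled SQNR = 67.98 dB


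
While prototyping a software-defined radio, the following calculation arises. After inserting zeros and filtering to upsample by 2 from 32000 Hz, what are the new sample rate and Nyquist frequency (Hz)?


Step 1 — output sample rate after interpolation by L:
fs_out = L * fs_in = 2 * 32000 = 64000 Hz

Step 2 — Nyquist frequency of the output stream:
f_Nyq = fs_out / 2 = 64000 / 2 = 32000.0 Hz

fs_out = 64000 Hz; f_Nyquist = 32000.0 Hz


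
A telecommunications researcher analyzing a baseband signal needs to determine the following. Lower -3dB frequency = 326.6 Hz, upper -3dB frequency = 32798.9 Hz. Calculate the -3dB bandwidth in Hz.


Bandwidth is the difference of -3dB frequencies:
BW = f_high - f_low
   = 32798.9 - 326.6
   = 32472.3 Hz

32472.3 Hz


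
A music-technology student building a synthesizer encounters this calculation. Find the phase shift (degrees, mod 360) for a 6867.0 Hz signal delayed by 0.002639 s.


Phase shift from frequency and time delay:
phi = 360 * f * t_delay
    = 360 * 6867.0 * 0.002639
    = 6523.92 degrees
    mod 360 = 43.92 degrees

43.92 degrees


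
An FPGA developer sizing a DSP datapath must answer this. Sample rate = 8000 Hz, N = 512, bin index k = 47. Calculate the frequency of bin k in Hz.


Frequency of DFT bin k:
f_k = k * fs / N
    = 47 * 8000 / 512
    = 376000 / 512
    = 734.375 Hz

734.375 Hz


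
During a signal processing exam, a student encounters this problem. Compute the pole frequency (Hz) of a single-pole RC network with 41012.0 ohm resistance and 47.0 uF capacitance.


Cutoff frequency of a first-order RC filter:
fc = 1 / (2 * pi * R * C)
C = 47.0 uF = 4.7e-05 F
fc = 1 / (2 * pi * 41012.0 * 4.7e-05)
   = 1 / 12.111241803448
   = 0.082568 Hz

0.082568 Hz


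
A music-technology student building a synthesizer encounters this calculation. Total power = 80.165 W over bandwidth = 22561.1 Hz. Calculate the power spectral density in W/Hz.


Power spectral density:
PSD = P / BW
    = 80.165 / 22561.1
    = 0.00355324 W/Hz

0.00355324 W/Hz


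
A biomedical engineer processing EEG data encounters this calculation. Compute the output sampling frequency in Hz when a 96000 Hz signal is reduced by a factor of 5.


Decimation reduces the sample rate:
fs_out = fs_in / M
       = 96000 / 5
       = 19200.0 Hz

19200.0 Hz


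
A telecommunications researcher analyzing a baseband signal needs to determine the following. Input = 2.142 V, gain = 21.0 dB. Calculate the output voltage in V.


Output voltage from dB gain:
V_out = V_in * 10^(gain_dB / 20)
      = 2.142 * 10^(21.0 / 20)
      = 2.142 * 11.220185
      = 24.0336 V

24.0336 V


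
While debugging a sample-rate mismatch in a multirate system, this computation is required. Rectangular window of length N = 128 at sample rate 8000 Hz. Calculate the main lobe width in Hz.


Main lobe width for a rectangular window:
Width = 2 * fs / N
      = 2 * 8000 / 128
      = 16000 / 128
      = 125.0 Hz

125.0 Hz


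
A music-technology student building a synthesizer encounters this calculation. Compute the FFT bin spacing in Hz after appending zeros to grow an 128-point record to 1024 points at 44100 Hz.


Frequency resolution after zero-padding:
N_padded = 128 * 8 = 1024
df = fs / N_padded
   = 44100 / 1024
   = 43.0664 Hz

43.0664 Hz


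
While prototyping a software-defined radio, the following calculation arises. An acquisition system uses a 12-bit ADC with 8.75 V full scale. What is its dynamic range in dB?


Dynamic range from full-scale to LSB:
V_min = V_max / 2^bits = 8.75 / 2^12
DR = 20 * log10(V_max / V_min)
   = 20 * log10(2^12)
   = 20 * 12 * log10(2)
   = 72.25 dB

72.25 dB


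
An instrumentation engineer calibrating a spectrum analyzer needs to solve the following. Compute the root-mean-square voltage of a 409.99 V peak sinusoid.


RMS voltage for a sinusoidal waveform:
V_rms = V_peak / sqrt(2)
      = 409.99 / 1.414214
      = 289.907 V

289.907 V


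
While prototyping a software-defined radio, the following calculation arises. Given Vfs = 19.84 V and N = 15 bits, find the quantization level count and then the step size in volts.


Step 1 — number of quantization levels:
L = 2^N = 2^15 = 32768

Step 2 — LSB step size:
delta = Vfs / L
      = 19.84 / 32768
      = 0.00060547 V

Levels = 32768; step size = 0.00060547 V


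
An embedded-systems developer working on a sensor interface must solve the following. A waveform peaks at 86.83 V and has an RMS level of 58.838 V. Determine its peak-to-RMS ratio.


Crest factor is the ratio of peak to RMS:
CF = V_peak / V_rms
   = 86.83 / 58.838
   = 1.4757

1.4757


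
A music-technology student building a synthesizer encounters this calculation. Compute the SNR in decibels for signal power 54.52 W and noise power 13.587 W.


SNR in decibels:
SNR = 10 * log10(Ps / Pn)
    = 10 * log10(54.52 / 13.587)
    = 10 * log10(4.0127)
    = 10 * 0.6034
    = 6.03 dB

6.03 dB


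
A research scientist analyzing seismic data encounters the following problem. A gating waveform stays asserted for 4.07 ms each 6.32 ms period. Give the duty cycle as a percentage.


Duty cycle as a percentage:
DC = (t_on / T) * 100
   = (4.07 / 6.32) * 100
   = 0.643987 * 100
   = 64.4 %

64.4 %


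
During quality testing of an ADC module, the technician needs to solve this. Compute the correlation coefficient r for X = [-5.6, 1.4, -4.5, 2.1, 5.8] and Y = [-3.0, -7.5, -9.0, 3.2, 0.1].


Pearson correlation coefficient (population):
r = cov(X,Y) / (std(X) * std(Y))
Mean X = -0.16, Mean Y = -3.24
Cov(X,Y) = 10.3016
Std(X) = 4.277663, Std(Y) = 4.560965
r = 0.528

0.528


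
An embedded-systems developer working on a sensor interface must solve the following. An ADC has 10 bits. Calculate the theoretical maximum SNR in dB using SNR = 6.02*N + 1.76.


Theoretical SNR for a full-scale sinusoid:
SNR = 6.02 * N + 1.76
    = 6.02 * 10 + 1.76
    = 60.2 + 1.76
    = 61.96 dB

61.96 dB


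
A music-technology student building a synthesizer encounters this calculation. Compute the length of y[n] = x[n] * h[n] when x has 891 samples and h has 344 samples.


Linear convolution output length:
L = N + M - 1
  = 891 + 344 - 1
  = 1234 samples

1234


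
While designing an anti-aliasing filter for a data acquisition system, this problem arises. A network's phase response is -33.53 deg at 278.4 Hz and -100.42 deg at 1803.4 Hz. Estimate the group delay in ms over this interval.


Group delay from phase difference:
tau = -d(phi)/d(omega)
d(phi) = -66.89 deg = -1.167451 rad
d(omega) = 2*pi*(1803.4 - 278.4) = 9581.8576 rad/s
tau = -(-1.167451) / 9581.8576
    = 0.1218 ms

0.1218 ms


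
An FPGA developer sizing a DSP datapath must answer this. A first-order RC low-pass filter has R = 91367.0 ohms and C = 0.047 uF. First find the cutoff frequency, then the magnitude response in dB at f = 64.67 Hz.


Step 1 — cutoff frequency:
fc = 1 / (2*pi*R*C)
C = 0.047 uF = 4.7e-08 F
fc = 1 / (2*pi*91367.0*4.7e-08)
   = 37.0623 Hz

Step 2 — magnitude at f = 64.67 Hz:
|H(f)| = 1 / sqrt(1 + (f/fc)^2)
f/fc = 64.67 / 37.0623 = 1.7449
|H| = 1 / sqrt(1 + 3.044676) = 0.4972309
|H|_dB = 20*log10(0.4972309) = -6.07 dB

fc = 37.0623 Hz; |H(64.67 Hz)| = -6.07 dB


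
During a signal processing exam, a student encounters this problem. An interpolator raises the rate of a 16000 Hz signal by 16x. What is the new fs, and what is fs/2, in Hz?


Step 1 — output sample rate after interpolation by L:
fs_out = L * fs_in = 16 * 16000 = 256000 Hz

Step 2 — Nyquist frequency of the output stream:
f_Nyq = fs_out / 2 = 256000 / 2 = 128000.0 Hz

fs_out = 256000 Hz; f_Nyquist = 128000.0 Hz


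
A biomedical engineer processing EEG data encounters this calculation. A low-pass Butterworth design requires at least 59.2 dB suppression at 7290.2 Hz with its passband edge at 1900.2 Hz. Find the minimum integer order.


Butterworth filter order formula:
n = log10(10^(A/10) - 1) / (2 * log10(f_stop/f_pass))
10^(59.2/10) - 1 = 831762.7711
f_stop/f_pass = 7290.2 / 1900.2 = 3.8365
n = 5.069 -> ceil = 6

6


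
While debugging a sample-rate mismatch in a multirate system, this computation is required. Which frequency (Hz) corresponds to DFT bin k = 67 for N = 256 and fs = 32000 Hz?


Frequency of DFT bin k:
f_k = k * fs / N
    = 67 * 32000 / 256
    = 2144000 / 256
    = 8375.0 Hz

8375.0 Hz


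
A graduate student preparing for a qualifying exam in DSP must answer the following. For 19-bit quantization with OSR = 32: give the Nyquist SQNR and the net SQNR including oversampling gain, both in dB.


Step 1 — baseline SQNR at Nyquist:
SQNR_base = 6.02*N + 1.76
          = 6.02*19 + 1.76
          = 116.14 dB

Step 2 — oversampling processing gain:
G = 10*log10(OSR) = 10*log10(32) = 15.05 dB

Step 3 — total:
SQNR_total = 116.14 + 15.05 = 131.19 dB

Base SQNR = 116.14 dB; oversampled SQNR = 131.19 dB


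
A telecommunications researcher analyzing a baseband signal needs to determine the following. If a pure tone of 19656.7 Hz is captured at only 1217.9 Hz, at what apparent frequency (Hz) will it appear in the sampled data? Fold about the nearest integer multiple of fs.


Compute the nearest integer multiple of fs to the signal:
n = round(19656.7 / 1217.9) = 16
f_alias = |19656.7 - 16 * 1217.9|
        = |19656.7 - 19486.4|
        = 170.3 Hz

170.3


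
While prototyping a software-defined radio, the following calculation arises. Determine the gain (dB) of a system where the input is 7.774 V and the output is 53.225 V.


Voltage gain in dB:
G = 20 * log10(Vout / Vin)
  = 20 * log10(53.225 / 7.774)
  = 20 * log10(6.84654)
  = 20 * 0.835471
  = 16.71 dB

16.71 dB


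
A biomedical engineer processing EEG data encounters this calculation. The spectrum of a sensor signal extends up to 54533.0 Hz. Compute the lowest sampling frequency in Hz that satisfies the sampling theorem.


The Nyquist rate is twice the maximum frequency component.
fs_min = 2 * fmax
      = 2 * 54533.0
      = 109066.0 Hz

109066.0


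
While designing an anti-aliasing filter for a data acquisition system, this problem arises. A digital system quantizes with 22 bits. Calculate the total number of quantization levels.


Number of quantization levels = 2^N
= 2^22
= 4194304

4194304


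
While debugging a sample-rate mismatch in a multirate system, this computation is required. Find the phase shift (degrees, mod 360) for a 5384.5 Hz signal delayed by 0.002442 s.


Phase shift from frequency and time delay:
phi = 360 * f * t_delay
    = 360 * 5384.5 * 0.002442
    = 4733.62 degrees
    mod 360 = 53.62 degrees

53.62 degrees


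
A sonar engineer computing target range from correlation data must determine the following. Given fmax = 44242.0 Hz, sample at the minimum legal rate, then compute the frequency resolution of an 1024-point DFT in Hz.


Step 1 — Nyquist sampling rate:
fs = 2 * fmax = 2 * 44242.0 = 88484.0 Hz

Step 2 — DFT bin spacing:
df = fs / N = 88484.0 / 1024 = 86.4102 Hz

86.4102 Hz


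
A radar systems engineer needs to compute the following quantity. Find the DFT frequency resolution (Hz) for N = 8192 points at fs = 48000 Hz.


DFT frequency resolution:
df = fs / N
   = 48000 / 8192
   = 5.8594 Hz

5.8594 Hz


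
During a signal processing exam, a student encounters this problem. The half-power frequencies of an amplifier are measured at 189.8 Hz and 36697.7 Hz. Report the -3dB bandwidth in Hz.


Bandwidth is the difference of -3dB frequencies:
BW = f_high - f_low
   = 36697.7 - 189.8
   = 36507.9 Hz

36507.9 Hz


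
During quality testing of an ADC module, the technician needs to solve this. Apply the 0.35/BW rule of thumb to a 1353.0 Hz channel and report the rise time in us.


Rise time from bandwidth relationship:
tr = 0.35 / BW
   = 0.35 / 1353.0
   = 0.000258684405 s
   = 258.6844 us

258.6844 us


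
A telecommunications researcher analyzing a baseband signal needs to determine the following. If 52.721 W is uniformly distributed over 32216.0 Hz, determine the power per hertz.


Power spectral density:
PSD = P / BW
    = 52.721 / 32216.0
    = 0.00163648 W/Hz

0.00163648 W/Hz


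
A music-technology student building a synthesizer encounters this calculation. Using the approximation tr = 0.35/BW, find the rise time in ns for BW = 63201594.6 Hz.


Rise time from bandwidth relationship:
tr = 0.35 / BW
   = 0.35 / 63201594.6
   = 5.537834958e-09 s
   = 5.5378 ns

5.5378 ns


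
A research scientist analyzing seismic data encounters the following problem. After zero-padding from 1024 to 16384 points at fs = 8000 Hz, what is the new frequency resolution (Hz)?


Frequency resolution after zero-padding:
N_padded = 1024 * 16 = 16384
df = fs / N_padded
   = 8000 / 16384
   = 0.4883 Hz

0.4883 Hz


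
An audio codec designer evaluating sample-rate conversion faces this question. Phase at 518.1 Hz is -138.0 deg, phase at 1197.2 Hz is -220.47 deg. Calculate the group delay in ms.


Group delay from phase difference:
tau = -d(phi)/d(omega)
d(phi) = -82.47 deg = -1.439373 rad
d(omega) = 2*pi*(1197.2 - 518.1) = 4266.9111 rad/s
tau = -(-1.439373) / 4266.9111
    = 0.3373 ms

0.3373 ms


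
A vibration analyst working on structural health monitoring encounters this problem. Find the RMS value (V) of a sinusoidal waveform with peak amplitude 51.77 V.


RMS voltage for a sinusoidal waveform:
V_rms = V_peak / sqrt(2)
      = 51.77 / 1.414214
      = 36.607 V

36.607 V


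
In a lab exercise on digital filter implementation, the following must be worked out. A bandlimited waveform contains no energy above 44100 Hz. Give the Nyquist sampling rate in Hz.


The Nyquist rate is twice the maximum frequency component.
fs_min = 2 * fmax
      = 2 * 44100
      = 88200 Hz

88200


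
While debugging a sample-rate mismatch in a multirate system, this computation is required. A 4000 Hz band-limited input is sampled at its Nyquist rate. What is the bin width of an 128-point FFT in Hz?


Step 1 — Nyquist sampling rate:
fs = 2 * fmax = 2 * 4000 = 8000 Hz

Step 2 — DFT bin spacing:
df = fs / N = 8000 / 128 = 62.5 Hz

62.5 Hz


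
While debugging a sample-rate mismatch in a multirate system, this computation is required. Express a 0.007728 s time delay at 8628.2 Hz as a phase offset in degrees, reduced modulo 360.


Phase shift from frequency and time delay:
phi = 360 * f * t_delay
    = 360 * 8628.2 * 0.007728
    = 24004.34 degrees
    mod 360 = 244.34 degrees

244.34 degrees


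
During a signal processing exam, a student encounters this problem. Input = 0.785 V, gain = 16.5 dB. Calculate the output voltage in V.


Output voltage from dB gain:
V_out = V_in * 10^(gain_dB / 20)
      = 0.785 * 10^(16.5 / 20)
      = 0.785 * 6.683439
      = 5.2465 V

5.2465 V


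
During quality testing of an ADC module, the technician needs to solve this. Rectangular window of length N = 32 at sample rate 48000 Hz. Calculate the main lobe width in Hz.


Main lobe width for a rectangular window:
Width = 2 * fs / N
      = 2 * 48000 / 32
      = 96000 / 32
      = 3000.0 Hz

3000.0 Hz


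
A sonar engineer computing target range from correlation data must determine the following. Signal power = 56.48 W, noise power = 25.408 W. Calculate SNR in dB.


SNR in decibels:
SNR = 10 * log10(Ps / Pn)
    = 10 * log10(56.48 / 25.408)
    = 10 * log10(2.2229)
    = 10 * 0.3469
    = 3.47 dB

3.47 dB


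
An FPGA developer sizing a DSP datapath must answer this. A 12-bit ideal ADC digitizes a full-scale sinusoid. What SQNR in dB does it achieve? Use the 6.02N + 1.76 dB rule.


Theoretical SNR for a full-scale sinusoid:
SNR = 6.02 * N + 1.76
    = 6.02 * 12 + 1.76
    = 72.24 + 1.76
    = 74.0 dB

74.0 dB


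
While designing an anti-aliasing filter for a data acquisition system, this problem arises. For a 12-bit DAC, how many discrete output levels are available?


Number of quantization levels = 2^N
= 2^12
= 4096

4096


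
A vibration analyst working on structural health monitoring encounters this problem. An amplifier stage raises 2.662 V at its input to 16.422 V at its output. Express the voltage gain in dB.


Voltage gain in dB:
G = 20 * log10(Vout / Vin)
  = 20 * log10(16.422 / 2.662)
  = 20 * log10(6.169046)
  = 20 * 0.790218
  = 15.8 dB

15.8 dB


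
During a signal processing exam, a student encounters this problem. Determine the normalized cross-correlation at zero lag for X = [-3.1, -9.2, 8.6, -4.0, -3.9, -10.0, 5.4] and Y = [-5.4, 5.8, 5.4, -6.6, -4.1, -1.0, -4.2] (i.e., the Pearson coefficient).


Pearson correlation coefficient (population):
r = cov(X,Y) / (std(X) * std(Y))
Mean X = -2.3143, Mean Y = -1.4429
Cov(X,Y) = 2.307959
Std(X) = 6.448572, Std(Y) = 4.72678
r = 0.0757

0.0757


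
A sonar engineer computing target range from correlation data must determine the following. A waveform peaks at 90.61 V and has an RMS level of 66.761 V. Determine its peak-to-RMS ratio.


Crest factor is the ratio of peak to RMS:
CF = V_peak / V_rms
   = 90.61 / 66.761
   = 1.3572

1.3572


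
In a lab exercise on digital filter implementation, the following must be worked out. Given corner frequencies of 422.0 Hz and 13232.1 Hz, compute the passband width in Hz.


Bandwidth is the difference of -3dB frequencies:
BW = f_high - f_low
   = 13232.1 - 422.0
   = 12810.1 Hz

12810.1 Hz


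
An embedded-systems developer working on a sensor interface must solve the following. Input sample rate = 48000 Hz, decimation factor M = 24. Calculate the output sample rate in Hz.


Decimation reduces the sample rate:
fs_out = fs_in / M
       = 48000 / 24
       = 2000.0 Hz

2000.0 Hz


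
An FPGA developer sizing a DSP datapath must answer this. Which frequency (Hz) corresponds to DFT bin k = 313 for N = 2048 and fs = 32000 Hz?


Frequency of DFT bin k:
f_k = k * fs / N
    = 313 * 32000 / 2048
    = 10016000 / 2048
    = 4890.625 Hz

4890.625 Hz


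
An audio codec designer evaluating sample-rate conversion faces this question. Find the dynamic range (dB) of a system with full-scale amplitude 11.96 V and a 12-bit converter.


Dynamic range from full-scale to LSB:
V_min = V_max / 2^bits = 11.96 / 2^12
DR = 20 * log10(V_max / V_min)
   = 20 * log10(2^12)
   = 20 * 12 * log10(2)
   = 72.25 dB

72.25 dB


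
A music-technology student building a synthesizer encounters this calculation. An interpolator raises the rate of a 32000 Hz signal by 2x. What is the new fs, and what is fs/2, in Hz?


Step 1 — output sample rate after interpolation by L:
fs_out = L * fs_in = 2 * 32000 = 64000 Hz

Step 2 — Nyquist frequency of the output stream:
f_Nyq = fs_out / 2 = 64000 / 2 = 32000.0 Hz

fs_out = 64000 Hz; f_Nyquist = 32000.0 Hz


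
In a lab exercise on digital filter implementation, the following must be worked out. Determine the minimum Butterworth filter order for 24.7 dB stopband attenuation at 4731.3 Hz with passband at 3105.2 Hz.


Butterworth filter order formula:
n = log10(10^(A/10) - 1) / (2 * log10(f_stop/f_pass))
10^(24.7/10) - 1 = 294.1209
f_stop/f_pass = 4731.3 / 3105.2 = 1.5237
n = 6.7486 -> ceil = 7

7


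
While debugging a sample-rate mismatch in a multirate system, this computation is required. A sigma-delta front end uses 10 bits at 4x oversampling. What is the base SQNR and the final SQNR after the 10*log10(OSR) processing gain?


Step 1 — baseline SQNR at Nyquist:
SQNR_base = 6.02*N + 1.76
          = 6.02*10 + 1.76
          = 61.96 dB

Step 2 — oversampling processing gain:
G = 10*log10(OSR) = 10*log10(4) = 6.02 dB

Step 3 — total:
SQNR_total = 61.96 + 6.02 = 67.98 dB

Base SQNR = 61.96 dB; oversampled SQNR = 67.98 dB


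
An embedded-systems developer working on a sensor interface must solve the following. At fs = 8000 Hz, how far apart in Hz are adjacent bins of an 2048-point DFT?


DFT frequency resolution:
df = fs / N
   = 8000 / 2048
   = 3.9062 Hz

3.9062 Hz


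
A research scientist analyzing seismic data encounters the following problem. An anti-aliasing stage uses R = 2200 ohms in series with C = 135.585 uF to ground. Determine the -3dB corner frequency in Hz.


Cutoff frequency of a first-order RC filter:
fc = 1 / (2 * pi * R * C)
C = 135.585 uF = 0.000135585 F
fc = 1 / (2 * pi * 2200 * 0.000135585)
   = 1 / 1.8741924957227
   = 0.533563 Hz

0.533563 Hz


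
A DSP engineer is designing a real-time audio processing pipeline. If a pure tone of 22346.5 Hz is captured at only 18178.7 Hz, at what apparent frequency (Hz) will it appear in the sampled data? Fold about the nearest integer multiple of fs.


Compute the nearest integer multiple of fs to the signal:
n = round(22346.5 / 18178.7) = 1
f_alias = |22346.5 - 1 * 18178.7|
        = |22346.5 - 18178.7|
        = 4167.8 Hz

4167.8


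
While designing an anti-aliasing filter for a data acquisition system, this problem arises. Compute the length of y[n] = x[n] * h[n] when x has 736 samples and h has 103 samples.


Linear convolution output length:
L = N + M - 1
  = 736 + 103 - 1
  = 838 samples

838


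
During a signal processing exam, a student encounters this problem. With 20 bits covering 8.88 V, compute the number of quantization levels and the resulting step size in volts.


Step 1 — number of quantization levels:
L = 2^N = 2^20 = 1048576

Step 2 — LSB step size:
delta = Vfs / L
      = 8.88 / 1048576
      = 8.47e-06 V

Levels = 1048576; step size = 8.47e-06 V


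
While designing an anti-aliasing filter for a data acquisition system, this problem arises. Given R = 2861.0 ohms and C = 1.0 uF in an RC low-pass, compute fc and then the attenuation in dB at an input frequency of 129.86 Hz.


Step 1 — cutoff frequency:
fc = 1 / (2*pi*R*C)
C = 1.0 uF = 1e-06 F
fc = 1 / (2*pi*2861.0*1e-06)
   = 55.6291 Hz

Step 2 — magnitude at f = 129.86 Hz:
|H(f)| = 1 / sqrt(1 + (f/fc)^2)
f/fc = 129.86 / 55.6291 = 2.33439
|H| = 1 / sqrt(1 + 5.449377) = 0.3937686
|H|_dB = 20*log10(0.3937686) = -8.1 dB

fc = 55.6291 Hz; |H(129.86 Hz)| = -8.1 dB


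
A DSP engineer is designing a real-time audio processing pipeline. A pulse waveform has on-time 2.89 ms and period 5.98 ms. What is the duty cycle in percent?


Duty cycle as a percentage:
DC = (t_on / T) * 100
   = (2.89 / 5.98) * 100
   = 0.483278 * 100
   = 48.33 %

48.33 %


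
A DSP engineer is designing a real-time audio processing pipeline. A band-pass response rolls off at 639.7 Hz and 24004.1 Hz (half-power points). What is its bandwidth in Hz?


Bandwidth is the difference of -3dB frequencies:
BW = f_high - f_low
   = 24004.1 - 639.7
   = 23364.4 Hz

23364.4 Hz


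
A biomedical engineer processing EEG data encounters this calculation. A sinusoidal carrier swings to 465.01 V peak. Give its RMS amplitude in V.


RMS voltage for a sinusoidal waveform:
V_rms = V_peak / sqrt(2)
      = 465.01 / 1.414214
      = 328.812 V

328.812 V


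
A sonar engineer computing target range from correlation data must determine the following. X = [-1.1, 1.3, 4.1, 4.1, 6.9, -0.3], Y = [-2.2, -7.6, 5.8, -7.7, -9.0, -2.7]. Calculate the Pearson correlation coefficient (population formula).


Pearson correlation coefficient (population):
r = cov(X,Y) / (std(X) * std(Y))
Mean X = 2.5, Mean Y = -3.9
Cov(X,Y) = -3.006667
Std(X) = 2.79046, Std(Y) = 5.042486
r = -0.2137

-0.2137
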